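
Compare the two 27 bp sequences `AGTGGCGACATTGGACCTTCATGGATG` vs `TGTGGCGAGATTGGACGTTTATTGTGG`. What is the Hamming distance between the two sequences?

7

Mismatches (1-based): base 1: A→T; base 9: C→G; base 17: C→G; base 20: C→T; base 23: G→T; base 25: A→T; base 26: T→G.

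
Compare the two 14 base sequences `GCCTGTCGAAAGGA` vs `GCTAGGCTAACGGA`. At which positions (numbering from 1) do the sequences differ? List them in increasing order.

Scanning 1-based: 3: C/T; 4: T/A; 6: T/G; 8: G/T; 11: A/C.

3, 4, 6, 8, 11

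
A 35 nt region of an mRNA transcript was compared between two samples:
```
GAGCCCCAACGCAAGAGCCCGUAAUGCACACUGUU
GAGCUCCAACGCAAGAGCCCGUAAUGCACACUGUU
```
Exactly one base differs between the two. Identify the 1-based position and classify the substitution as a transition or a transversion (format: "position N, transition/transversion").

position 5, transition

Position 5 changes C→U. C is a pyrimidine and U is a pyrimidine, so this is a transition.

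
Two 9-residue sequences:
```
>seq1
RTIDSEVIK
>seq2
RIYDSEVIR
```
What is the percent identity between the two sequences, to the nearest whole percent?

67%

3 positions differ (2, 3, 9), so 6 of 9 match: 6/9 = 66.67%.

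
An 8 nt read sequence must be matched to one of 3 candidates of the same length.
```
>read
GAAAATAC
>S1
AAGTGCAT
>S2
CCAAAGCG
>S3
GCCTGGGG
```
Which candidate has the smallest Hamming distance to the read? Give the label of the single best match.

Hamming distances to read — S1: 6; S2: 5; S3: 7.
Smallest is S2 with 5 mismatches.

S2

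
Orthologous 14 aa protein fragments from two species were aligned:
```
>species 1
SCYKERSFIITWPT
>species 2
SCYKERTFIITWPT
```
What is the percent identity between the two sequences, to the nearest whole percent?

93%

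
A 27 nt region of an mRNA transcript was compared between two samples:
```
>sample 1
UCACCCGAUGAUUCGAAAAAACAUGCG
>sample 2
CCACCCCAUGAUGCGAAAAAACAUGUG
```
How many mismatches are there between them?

The sequences differ at bases 1, 7, 13, 26 (1-based) — 4 in total.

4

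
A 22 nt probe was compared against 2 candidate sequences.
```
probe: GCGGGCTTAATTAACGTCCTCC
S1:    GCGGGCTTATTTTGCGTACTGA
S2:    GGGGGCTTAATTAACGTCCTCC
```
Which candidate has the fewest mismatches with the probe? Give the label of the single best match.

S2

S1 differs at 6 bases; S2 differs at 1 base. The closest is S2.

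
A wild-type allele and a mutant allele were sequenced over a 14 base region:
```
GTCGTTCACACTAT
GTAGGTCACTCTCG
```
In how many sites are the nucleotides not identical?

The sequences differ at sites 3, 5, 10, 13, 14 (1-based) — 5 in total.

5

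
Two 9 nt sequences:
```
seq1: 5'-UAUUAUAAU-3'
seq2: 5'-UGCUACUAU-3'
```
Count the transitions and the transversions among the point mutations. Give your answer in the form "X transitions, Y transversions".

3 transitions, 1 transversion

Mismatches (1-based):
position 2: A→G (purine→purine, transition)
position 3: U→C (pyrimidine→pyrimidine, transition)
position 6: U→C (pyrimidine→pyrimidine, transition)
position 7: A→U (purine→pyrimidine, transversion)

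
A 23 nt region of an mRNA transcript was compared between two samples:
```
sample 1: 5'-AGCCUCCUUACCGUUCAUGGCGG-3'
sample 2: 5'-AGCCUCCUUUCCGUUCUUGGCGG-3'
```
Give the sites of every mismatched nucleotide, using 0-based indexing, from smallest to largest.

9, 16

Scanning 0-based: 9: A/U; 16: A/U.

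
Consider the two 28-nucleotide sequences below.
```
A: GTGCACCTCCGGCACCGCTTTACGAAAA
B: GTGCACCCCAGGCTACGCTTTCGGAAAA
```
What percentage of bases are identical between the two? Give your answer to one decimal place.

Mismatches at positions 8, 10, 14, 15, 22, 23 (1-based): 6 of 28.
Identical positions: 22/28 = 78.57% → 78.6%.

78.6%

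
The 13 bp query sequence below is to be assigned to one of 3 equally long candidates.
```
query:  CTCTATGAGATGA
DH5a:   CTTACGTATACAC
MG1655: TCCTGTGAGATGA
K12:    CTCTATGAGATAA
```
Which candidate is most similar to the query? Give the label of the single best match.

Hamming distances to query — DH5a: 9; MG1655: 3; K12: 1.
Smallest is K12 with 1 mismatch.

K12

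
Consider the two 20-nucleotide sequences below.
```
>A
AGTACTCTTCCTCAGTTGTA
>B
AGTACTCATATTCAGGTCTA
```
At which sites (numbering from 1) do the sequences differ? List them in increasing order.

8, 10, 11, 16, 18

Scanning 1-based: 8: T/A; 10: C/A; 11: C/T; 16: T/G; 18: G/C.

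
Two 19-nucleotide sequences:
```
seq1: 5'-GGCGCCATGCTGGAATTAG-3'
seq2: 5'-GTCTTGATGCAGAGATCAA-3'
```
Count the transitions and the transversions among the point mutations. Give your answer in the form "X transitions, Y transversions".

Transitions (purine↔purine or pyrimidine↔pyrimidine): 5 C→T, 13 G→A, 14 A→G, 17 T→C, 19 G→A.
Transversions (purine↔pyrimidine): 2 G→T, 4 G→T, 6 C→G, 11 T→A.

5 transitions, 4 transversions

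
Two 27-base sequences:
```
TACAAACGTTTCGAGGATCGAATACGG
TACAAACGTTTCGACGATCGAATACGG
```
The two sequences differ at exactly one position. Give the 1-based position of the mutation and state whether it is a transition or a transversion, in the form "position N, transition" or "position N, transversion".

The sequences differ only at position 15: G→C (purine→pyrimidine), a transversion.

position 15, transversion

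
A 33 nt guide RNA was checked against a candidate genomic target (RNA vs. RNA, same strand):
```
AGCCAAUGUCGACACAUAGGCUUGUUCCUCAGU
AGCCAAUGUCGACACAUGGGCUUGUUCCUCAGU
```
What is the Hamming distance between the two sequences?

Mismatches (1-based): base 18: A→G.

1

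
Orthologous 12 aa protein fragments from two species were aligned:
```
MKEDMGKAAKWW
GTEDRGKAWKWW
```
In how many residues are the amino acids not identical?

4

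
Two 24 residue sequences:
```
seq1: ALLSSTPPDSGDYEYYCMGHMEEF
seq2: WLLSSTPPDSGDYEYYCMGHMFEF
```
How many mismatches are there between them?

2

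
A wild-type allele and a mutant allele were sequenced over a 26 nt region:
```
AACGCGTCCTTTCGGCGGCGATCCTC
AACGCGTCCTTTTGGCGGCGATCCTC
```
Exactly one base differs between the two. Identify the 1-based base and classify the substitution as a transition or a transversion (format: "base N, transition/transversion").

The sequences differ only at base 13: C→T (pyrimidine→pyrimidine), a transition.

base 13, transition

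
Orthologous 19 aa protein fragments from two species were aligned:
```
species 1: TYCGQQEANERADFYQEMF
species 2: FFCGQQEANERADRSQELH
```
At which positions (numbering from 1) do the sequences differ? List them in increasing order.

1, 2, 14, 15, 18, 19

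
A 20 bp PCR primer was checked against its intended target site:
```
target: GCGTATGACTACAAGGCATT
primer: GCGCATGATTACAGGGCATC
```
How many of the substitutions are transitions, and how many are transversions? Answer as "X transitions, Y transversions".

4 transitions, 0 transversions

Transitions (purine↔purine or pyrimidine↔pyrimidine): 4 T→C, 9 C→T, 14 A→G, 20 T→C.
Transversions (purine↔pyrimidine): none.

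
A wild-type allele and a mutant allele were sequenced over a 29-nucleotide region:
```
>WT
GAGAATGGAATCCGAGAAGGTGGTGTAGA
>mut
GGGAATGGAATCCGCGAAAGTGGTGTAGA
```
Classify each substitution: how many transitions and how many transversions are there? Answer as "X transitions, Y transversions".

Mismatches (1-based):
base 2: A→G (purine→purine, transition)
base 15: A→C (purine→pyrimidine, transversion)
base 19: G→A (purine→purine, transition)

2 transitions, 1 transversion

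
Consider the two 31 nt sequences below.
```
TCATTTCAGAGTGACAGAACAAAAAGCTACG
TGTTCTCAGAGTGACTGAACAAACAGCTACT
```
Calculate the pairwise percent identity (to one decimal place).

80.6%

Mismatches at positions 2, 3, 5, 16, 24, 31 (1-based): 6 of 31.
Identical positions: 25/31 = 80.65% → 80.6%.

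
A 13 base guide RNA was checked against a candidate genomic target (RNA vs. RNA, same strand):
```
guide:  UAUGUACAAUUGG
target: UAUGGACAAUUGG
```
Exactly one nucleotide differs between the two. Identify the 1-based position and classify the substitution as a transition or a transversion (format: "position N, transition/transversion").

position 5, transversion

The sequences differ only at position 5: U→G (pyrimidine→purine), a transversion.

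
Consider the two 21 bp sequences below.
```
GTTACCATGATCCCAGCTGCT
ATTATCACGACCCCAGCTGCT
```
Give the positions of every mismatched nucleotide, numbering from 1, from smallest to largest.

Differences at position 1 (G→A), position 5 (C→T), position 8 (T→C), position 11 (T→C).

1, 5, 8, 11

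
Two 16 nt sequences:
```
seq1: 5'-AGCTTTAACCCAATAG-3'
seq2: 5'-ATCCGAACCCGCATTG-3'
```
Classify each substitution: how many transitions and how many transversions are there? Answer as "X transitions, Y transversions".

1 transition, 7 transversions

Mismatches (1-based):
site 2: G→T (purine→pyrimidine, transversion)
site 4: T→C (pyrimidine→pyrimidine, transition)
site 5: T→G (pyrimidine→purine, transversion)
site 6: T→A (pyrimidine→purine, transversion)
site 8: A→C (purine→pyrimidine, transversion)
site 11: C→G (pyrimidine→purine, transversion)
site 12: A→C (purine→pyrimidine, transversion)
site 15: A→T (purine→pyrimidine, transversion)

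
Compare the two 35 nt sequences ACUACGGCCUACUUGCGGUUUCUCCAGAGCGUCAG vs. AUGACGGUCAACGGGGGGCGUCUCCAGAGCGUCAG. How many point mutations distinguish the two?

Comparing position by position, 9 positions differ: 2 (C/U), 3 (U/G), 8 (C/U), 10 (U/A), 13 (U/G), 14 (U/G), 16 (C/G), 19 (U/C), 20 (U/G).

9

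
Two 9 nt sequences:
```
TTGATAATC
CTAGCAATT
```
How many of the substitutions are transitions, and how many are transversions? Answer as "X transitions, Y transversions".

5 transitions, 0 transversions

Transitions (purine↔purine or pyrimidine↔pyrimidine): 1 T→C, 3 G→A, 4 A→G, 5 T→C, 9 C→T.
Transversions (purine↔pyrimidine): none.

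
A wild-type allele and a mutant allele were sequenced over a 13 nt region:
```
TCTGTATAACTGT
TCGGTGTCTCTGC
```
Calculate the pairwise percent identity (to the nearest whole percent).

Mismatches at positions 3, 6, 8, 9, 13 (1-based): 5 of 13.
Identical positions: 8/13 = 61.54% → 62%.

62%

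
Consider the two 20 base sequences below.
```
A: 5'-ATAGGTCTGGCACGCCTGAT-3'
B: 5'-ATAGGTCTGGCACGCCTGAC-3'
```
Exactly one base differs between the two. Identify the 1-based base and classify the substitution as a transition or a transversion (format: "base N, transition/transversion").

The sequences differ only at base 20: T→C (pyrimidine→pyrimidine), a transition.

base 20, transition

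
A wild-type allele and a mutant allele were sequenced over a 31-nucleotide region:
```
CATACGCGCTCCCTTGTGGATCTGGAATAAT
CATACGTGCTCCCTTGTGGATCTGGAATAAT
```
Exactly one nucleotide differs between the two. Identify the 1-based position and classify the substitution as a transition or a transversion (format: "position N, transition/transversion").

position 7, transition

The sequences differ only at position 7: C→T (pyrimidine→pyrimidine), a transition.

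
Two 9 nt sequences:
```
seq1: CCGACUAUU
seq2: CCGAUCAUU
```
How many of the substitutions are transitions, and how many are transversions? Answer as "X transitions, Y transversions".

Mismatches (1-based):
base 5: C→U (pyrimidine→pyrimidine, transition)
base 6: U→C (pyrimidine→pyrimidine, transition)

2 transitions, 0 transversions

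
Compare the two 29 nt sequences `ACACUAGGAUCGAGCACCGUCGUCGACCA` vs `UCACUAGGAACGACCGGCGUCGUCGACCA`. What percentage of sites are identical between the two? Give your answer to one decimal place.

5 positions differ (1, 10, 14, 16, 17), so 24 of 29 match: 24/29 = 82.76%.

82.8%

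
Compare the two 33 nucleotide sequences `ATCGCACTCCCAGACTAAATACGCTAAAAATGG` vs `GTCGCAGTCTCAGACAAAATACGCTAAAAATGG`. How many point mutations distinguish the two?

4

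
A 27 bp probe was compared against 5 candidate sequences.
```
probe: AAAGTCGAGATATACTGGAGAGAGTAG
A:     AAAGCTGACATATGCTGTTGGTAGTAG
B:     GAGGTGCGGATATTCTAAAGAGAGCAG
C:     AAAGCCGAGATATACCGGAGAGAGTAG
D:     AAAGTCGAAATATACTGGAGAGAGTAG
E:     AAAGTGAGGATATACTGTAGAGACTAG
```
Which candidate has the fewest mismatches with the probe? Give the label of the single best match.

D

Hamming distances to probe — A: 8; B: 9; C: 2; D: 1; E: 5.
Smallest is D with 1 mismatch.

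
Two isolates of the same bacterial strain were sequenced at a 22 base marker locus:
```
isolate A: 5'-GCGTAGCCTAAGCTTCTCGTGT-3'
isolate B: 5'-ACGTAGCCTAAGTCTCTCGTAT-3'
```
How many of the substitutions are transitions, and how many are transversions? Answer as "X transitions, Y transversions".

4 transitions, 0 transversions

Transitions (purine↔purine or pyrimidine↔pyrimidine): 1 G→A, 13 C→T, 14 T→C, 21 G→A.
Transversions (purine↔pyrimidine): none.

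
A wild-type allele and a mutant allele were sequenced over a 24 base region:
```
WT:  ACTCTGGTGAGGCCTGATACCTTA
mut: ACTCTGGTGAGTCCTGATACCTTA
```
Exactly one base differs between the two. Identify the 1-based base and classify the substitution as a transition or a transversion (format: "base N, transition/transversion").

The sequences differ only at base 12: G→T (purine→pyrimidine), a transversion.

base 12, transversion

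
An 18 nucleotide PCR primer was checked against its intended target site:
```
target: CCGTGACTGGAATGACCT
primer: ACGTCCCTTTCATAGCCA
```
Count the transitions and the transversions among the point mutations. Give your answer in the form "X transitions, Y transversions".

2 transitions, 7 transversions

Transitions (purine↔purine or pyrimidine↔pyrimidine): 14 G→A, 15 A→G.
Transversions (purine↔pyrimidine): 1 C→A, 5 G→C, 6 A→C, 9 G→T, 10 G→T, 11 A→C, 18 T→A.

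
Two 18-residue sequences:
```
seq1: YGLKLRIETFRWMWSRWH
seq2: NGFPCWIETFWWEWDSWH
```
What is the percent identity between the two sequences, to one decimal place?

50.0%

9 positions differ (1, 3, 4, 5, 6, 11, 13, 15, 16), so 9 of 18 match: 9/18 = 50%.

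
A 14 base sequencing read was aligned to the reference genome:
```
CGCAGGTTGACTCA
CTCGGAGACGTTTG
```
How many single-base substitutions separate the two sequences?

Comparing position by position, 10 positions differ: 2 (G/T), 4 (A/G), 6 (G/A), 7 (T/G), 8 (T/A), 9 (G/C), 10 (A/G), 11 (C/T), 13 (C/T), 14 (A/G).

10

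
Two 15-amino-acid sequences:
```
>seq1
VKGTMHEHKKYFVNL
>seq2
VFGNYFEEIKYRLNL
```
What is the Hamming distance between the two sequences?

8

The sequences differ at residues 2, 4, 5, 6, 8, 9, 12, 13 (1-based) — 8 in total.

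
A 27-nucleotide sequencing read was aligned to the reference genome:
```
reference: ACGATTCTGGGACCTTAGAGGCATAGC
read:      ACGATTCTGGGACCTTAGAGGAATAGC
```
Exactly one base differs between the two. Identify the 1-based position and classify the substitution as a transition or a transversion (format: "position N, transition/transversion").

Position 22 changes C→A. C is a pyrimidine and A is a purine, so this is a transversion.

position 22, transversion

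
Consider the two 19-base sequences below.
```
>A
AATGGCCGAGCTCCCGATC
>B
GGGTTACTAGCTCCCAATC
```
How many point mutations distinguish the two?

The sequences differ at positions 1, 2, 3, 4, 5, 6, 8, 16 (1-based) — 8 in total.

8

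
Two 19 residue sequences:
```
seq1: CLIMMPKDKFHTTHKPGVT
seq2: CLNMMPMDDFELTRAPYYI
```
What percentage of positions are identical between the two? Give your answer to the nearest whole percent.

47%

10 positions differ (3, 7, 9, 11, 12, 14, 15, 17, 18, 19), so 9 of 19 match: 9/19 = 47.37%.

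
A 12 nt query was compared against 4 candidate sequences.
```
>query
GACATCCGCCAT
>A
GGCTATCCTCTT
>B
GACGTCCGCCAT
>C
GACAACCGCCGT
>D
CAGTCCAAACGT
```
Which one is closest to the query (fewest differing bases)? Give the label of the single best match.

Hamming distances to query — A: 7; B: 1; C: 2; D: 8.
Smallest is B with 1 mismatch.

B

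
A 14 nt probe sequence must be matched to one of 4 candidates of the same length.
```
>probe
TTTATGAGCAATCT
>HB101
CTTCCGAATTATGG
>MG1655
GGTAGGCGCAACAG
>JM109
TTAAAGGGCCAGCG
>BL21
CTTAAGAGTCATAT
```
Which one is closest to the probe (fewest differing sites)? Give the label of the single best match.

HB101 differs at 8 sites; MG1655 differs at 7 sites; JM109 differs at 6 sites; BL21 differs at 5 sites. The closest is BL21.

BL21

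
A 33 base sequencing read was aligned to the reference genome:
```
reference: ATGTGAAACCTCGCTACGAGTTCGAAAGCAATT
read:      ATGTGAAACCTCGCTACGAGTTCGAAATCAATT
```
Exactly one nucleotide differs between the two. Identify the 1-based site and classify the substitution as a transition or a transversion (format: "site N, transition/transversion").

The sequences differ only at site 28: G→T (purine→pyrimidine), a transversion.

site 28, transversion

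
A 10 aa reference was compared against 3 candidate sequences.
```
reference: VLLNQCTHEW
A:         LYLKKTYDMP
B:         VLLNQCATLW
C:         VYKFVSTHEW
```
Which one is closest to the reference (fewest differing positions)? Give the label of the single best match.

B

A differs at 9 positions; B differs at 3 positions; C differs at 5 positions. The closest is B.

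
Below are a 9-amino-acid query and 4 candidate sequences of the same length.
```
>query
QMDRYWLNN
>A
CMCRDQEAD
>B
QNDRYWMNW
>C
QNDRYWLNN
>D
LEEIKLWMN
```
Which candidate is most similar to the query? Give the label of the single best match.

C

A differs at 7 residues; B differs at 3 residues; C differs at 1 residue; D differs at 8 residues. The closest is C.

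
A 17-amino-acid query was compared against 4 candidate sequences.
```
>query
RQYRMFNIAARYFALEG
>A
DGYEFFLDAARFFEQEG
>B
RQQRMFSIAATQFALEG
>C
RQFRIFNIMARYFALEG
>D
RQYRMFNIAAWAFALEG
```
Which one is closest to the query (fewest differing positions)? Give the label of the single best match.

A differs at 9 positions; B differs at 4 positions; C differs at 3 positions; D differs at 2 positions. The closest is D.

D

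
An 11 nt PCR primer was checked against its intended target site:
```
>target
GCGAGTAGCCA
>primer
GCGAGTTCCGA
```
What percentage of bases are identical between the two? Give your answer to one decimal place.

72.7%

Mismatches at positions 7, 8, 10 (1-based): 3 of 11.
Identical positions: 8/11 = 72.73% → 72.7%.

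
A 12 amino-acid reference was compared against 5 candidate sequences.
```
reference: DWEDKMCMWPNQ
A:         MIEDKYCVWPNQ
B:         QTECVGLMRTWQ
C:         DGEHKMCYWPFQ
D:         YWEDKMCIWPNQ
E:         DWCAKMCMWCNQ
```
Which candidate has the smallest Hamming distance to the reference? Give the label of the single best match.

D

A differs at 4 positions; B differs at 9 positions; C differs at 4 positions; D differs at 2 positions; E differs at 3 positions. The closest is D.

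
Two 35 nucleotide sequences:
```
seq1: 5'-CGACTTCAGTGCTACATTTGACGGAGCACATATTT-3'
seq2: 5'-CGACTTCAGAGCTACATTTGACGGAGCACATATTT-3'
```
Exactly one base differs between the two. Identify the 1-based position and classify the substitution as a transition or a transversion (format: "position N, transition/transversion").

position 10, transversion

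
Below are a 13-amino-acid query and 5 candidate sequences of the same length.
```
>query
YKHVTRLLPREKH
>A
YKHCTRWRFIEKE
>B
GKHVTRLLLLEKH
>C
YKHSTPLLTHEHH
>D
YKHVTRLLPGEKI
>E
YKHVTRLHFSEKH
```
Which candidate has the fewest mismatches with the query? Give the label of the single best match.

D

Hamming distances to query — A: 6; B: 3; C: 5; D: 2; E: 3.
Smallest is D with 2 mismatches.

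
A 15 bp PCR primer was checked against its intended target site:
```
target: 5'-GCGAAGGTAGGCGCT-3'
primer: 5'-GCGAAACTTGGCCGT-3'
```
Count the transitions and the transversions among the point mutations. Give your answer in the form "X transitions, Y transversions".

Transitions (purine↔purine or pyrimidine↔pyrimidine): 6 G→A.
Transversions (purine↔pyrimidine): 7 G→C, 9 A→T, 13 G→C, 14 C→G.

1 transition, 4 transversions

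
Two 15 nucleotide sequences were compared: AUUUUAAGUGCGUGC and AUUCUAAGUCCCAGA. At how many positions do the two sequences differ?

5

The sequences differ at positions 4, 10, 12, 13, 15 (1-based) — 5 in total.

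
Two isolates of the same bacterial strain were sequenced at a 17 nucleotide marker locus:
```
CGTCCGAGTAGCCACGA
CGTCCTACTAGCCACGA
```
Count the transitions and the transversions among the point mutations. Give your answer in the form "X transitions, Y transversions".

0 transitions, 2 transversions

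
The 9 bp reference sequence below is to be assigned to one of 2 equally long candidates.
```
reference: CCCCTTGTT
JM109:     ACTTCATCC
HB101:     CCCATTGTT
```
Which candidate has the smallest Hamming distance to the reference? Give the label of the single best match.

JM109 differs at 8 sites; HB101 differs at 1 site. The closest is HB101.

HB101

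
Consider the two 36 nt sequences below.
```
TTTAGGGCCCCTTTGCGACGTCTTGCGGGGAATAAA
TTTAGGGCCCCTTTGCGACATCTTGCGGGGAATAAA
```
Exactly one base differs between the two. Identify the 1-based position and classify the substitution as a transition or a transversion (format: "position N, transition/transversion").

Position 20 changes G→A. G is a purine and A is a purine, so this is a transition.

position 20, transition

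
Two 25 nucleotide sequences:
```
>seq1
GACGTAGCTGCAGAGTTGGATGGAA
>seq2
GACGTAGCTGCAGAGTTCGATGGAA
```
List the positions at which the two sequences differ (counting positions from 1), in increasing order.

18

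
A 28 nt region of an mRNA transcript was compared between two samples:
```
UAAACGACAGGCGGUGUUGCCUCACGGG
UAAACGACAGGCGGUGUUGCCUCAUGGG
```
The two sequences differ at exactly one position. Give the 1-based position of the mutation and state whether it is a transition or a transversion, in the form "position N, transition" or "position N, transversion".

position 25, transition

Position 25 changes C→U. C is a pyrimidine and U is a pyrimidine, so this is a transition.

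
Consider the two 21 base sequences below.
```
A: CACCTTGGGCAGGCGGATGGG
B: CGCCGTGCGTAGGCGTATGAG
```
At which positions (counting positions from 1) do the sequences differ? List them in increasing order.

2, 5, 8, 10, 16, 20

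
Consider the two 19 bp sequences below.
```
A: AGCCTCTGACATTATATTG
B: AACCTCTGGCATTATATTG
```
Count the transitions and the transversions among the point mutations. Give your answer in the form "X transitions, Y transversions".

Mismatches (1-based):
position 2: G→A (purine→purine, transition)
position 9: A→G (purine→purine, transition)

2 transitions, 0 transversions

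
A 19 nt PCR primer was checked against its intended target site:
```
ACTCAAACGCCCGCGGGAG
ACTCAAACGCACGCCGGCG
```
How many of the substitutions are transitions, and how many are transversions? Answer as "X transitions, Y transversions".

0 transitions, 3 transversions

Transitions (purine↔purine or pyrimidine↔pyrimidine): none.
Transversions (purine↔pyrimidine): 11 C→A, 15 G→C, 18 A→C.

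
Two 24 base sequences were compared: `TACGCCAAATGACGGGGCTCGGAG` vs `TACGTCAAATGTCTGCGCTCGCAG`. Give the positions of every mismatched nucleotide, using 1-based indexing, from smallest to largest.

Scanning 1-based: 5: C/T; 12: A/T; 14: G/T; 16: G/C; 22: G/C.

5, 12, 14, 16, 22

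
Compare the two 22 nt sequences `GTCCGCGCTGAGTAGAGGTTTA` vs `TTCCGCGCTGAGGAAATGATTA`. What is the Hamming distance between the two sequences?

Mismatches (1-based): site 1: G→T; site 13: T→G; site 15: G→A; site 17: G→T; site 19: T→A.

5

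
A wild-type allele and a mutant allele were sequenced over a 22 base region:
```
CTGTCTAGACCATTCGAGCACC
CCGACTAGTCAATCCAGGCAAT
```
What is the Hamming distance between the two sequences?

9

The sequences differ at sites 2, 4, 9, 11, 14, 16, 17, 21, 22 (1-based) — 9 in total.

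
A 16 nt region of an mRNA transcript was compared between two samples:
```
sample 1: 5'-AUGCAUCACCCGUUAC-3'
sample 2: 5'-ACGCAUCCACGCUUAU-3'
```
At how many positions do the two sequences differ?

Mismatches (1-based): position 2: U→C; position 8: A→C; position 9: C→A; position 11: C→G; position 12: G→C; position 16: C→U.

6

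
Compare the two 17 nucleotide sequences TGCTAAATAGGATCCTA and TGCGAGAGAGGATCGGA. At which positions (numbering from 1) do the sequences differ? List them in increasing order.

Differences at position 4 (T→G), position 6 (A→G), position 8 (T→G), position 15 (C→G), position 16 (T→G).

4, 6, 8, 15, 16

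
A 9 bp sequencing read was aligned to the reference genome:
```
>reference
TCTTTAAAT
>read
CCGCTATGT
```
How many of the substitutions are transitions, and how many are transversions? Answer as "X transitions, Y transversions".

Mismatches (1-based):
site 1: T→C (pyrimidine→pyrimidine, transition)
site 3: T→G (pyrimidine→purine, transversion)
site 4: T→C (pyrimidine→pyrimidine, transition)
site 7: A→T (purine→pyrimidine, transversion)
site 8: A→G (purine→purine, transition)

3 transitions, 2 transversions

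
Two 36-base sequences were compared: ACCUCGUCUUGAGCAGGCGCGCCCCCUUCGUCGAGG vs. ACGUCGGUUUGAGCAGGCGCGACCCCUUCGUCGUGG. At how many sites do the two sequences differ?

The sequences differ at sites 3, 7, 8, 22, 34 (1-based) — 5 in total.

5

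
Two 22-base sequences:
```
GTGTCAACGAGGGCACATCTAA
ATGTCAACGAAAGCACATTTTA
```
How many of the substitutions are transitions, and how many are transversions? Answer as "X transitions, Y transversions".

Transitions (purine↔purine or pyrimidine↔pyrimidine): 1 G→A, 11 G→A, 12 G→A, 19 C→T.
Transversions (purine↔pyrimidine): 21 A→T.

4 transitions, 1 transversion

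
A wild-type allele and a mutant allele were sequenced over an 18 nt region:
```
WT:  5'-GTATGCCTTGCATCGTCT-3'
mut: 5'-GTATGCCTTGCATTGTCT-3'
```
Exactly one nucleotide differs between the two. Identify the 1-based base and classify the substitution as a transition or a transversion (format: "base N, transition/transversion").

base 14, transition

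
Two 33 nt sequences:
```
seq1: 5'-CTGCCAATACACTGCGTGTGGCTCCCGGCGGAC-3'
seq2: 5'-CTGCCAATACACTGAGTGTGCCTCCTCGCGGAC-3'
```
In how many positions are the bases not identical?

4

The sequences differ at positions 15, 21, 26, 27 (1-based) — 4 in total.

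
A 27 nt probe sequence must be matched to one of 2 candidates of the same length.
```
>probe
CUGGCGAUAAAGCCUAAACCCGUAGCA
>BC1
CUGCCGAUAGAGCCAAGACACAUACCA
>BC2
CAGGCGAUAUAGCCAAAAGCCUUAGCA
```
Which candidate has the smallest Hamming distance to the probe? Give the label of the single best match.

BC2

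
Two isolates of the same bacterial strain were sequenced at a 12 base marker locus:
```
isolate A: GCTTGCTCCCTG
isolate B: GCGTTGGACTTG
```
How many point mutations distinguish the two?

Mismatches (1-based): site 3: T→G; site 5: G→T; site 6: C→G; site 7: T→G; site 8: C→A; site 10: C→T.

6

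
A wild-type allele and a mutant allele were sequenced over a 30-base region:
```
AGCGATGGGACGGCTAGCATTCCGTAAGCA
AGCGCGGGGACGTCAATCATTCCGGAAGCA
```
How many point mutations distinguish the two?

Comparing position by position, 6 sites differ: 5 (A/C), 6 (T/G), 13 (G/T), 15 (T/A), 17 (G/T), 25 (T/G).

6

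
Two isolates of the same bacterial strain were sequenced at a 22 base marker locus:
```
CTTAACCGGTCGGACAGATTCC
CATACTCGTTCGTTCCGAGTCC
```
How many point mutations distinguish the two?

Comparing position by position, 8 positions differ: 2 (T/A), 5 (A/C), 6 (C/T), 9 (G/T), 13 (G/T), 14 (A/T), 16 (A/C), 19 (T/G).

8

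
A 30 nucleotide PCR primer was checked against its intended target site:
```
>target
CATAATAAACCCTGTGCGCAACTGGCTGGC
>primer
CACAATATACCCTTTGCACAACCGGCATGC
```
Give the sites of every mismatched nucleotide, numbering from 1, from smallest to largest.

3, 8, 14, 18, 23, 27, 28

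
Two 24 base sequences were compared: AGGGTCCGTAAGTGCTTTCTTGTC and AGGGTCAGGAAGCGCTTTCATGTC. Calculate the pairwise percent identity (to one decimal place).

Mismatches at positions 7, 9, 13, 20 (1-based): 4 of 24.
Identical positions: 20/24 = 83.33% → 83.3%.

83.3%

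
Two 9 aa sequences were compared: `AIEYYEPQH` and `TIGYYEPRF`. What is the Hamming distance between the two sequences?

The sequences differ at positions 1, 3, 8, 9 (1-based) — 4 in total.

4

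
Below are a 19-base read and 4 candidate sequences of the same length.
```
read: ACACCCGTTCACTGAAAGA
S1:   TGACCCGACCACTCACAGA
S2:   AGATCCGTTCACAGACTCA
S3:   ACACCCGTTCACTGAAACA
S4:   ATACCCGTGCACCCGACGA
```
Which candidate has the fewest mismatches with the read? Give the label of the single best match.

S3

Hamming distances to read — S1: 6; S2: 6; S3: 1; S4: 6.
Smallest is S3 with 1 mismatch.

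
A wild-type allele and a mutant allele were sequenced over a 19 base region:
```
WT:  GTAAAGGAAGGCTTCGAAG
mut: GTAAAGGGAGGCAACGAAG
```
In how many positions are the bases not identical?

The sequences differ at positions 8, 13, 14 (1-based) — 3 in total.

3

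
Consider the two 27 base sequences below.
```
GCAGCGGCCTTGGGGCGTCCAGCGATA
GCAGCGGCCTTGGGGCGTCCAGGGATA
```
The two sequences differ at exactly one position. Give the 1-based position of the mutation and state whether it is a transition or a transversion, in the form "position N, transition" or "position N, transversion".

The sequences differ only at position 23: C→G (pyrimidine→purine), a transversion.

position 23, transversion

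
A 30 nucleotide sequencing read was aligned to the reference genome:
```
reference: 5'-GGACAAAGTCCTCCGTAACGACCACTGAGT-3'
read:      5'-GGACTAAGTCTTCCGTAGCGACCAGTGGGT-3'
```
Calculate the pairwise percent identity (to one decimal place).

83.3%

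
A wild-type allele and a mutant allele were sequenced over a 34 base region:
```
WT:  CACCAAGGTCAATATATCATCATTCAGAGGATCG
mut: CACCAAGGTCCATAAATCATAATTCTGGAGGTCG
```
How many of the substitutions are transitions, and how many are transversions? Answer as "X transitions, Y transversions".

Mismatches (1-based):
base 11: A→C (purine→pyrimidine, transversion)
base 15: T→A (pyrimidine→purine, transversion)
base 21: C→A (pyrimidine→purine, transversion)
base 26: A→T (purine→pyrimidine, transversion)
base 28: A→G (purine→purine, transition)
base 29: G→A (purine→purine, transition)
base 31: A→G (purine→purine, transition)

3 transitions, 4 transversions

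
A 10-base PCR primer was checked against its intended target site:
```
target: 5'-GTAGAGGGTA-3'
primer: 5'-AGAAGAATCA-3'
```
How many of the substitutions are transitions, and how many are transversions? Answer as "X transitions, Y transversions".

6 transitions, 2 transversions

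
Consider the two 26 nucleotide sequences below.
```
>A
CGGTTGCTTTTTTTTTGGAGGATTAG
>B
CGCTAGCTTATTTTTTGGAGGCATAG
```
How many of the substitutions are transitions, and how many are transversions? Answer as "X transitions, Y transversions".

Transitions (purine↔purine or pyrimidine↔pyrimidine): none.
Transversions (purine↔pyrimidine): 3 G→C, 5 T→A, 10 T→A, 22 A→C, 23 T→A.

0 transitions, 5 transversions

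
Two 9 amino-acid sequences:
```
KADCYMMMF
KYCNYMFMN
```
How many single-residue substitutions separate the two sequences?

Comparing position by position, 5 residues differ: 2 (A/Y), 3 (D/C), 4 (C/N), 7 (M/F), 9 (F/N).

5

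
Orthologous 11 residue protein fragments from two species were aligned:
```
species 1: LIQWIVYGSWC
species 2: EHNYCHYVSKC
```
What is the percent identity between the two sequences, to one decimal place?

27.3%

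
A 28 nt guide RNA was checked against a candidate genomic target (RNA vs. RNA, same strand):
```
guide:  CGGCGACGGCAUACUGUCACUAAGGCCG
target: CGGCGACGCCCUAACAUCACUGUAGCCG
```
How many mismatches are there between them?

8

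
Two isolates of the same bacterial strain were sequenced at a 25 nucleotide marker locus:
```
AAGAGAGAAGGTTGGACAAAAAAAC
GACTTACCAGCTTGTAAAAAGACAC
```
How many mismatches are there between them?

11

The sequences differ at sites 1, 3, 4, 5, 7, 8, 11, 15, 17, 21, 23 (1-based) — 11 in total.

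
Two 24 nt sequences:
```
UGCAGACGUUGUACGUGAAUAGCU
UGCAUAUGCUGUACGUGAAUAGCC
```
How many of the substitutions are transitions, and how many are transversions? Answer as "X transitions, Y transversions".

Transitions (purine↔purine or pyrimidine↔pyrimidine): 7 C→U, 9 U→C, 24 U→C.
Transversions (purine↔pyrimidine): 5 G→U.

3 transitions, 1 transversion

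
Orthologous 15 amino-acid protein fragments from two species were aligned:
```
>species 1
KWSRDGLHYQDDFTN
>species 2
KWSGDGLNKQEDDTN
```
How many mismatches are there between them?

Comparing position by position, 5 residues differ: 4 (R/G), 8 (H/N), 9 (Y/K), 11 (D/E), 13 (F/D).

5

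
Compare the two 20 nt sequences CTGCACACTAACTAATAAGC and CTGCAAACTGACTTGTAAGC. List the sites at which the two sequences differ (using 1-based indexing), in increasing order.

Scanning 1-based: 6: C/A; 10: A/G; 14: A/T; 15: A/G.

6, 10, 14, 15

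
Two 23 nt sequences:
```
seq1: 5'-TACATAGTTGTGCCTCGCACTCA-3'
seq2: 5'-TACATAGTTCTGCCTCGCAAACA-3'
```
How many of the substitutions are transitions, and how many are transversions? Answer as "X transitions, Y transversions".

0 transitions, 3 transversions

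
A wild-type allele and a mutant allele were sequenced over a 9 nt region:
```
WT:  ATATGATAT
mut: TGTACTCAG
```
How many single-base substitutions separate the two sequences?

8

The sequences differ at positions 1, 2, 3, 4, 5, 6, 7, 9 (1-based) — 8 in total.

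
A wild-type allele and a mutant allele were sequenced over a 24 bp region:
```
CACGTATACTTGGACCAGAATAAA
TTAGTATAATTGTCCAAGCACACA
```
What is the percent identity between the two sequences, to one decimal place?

58.3%

10 positions differ (1, 2, 3, 9, 13, 14, 16, 19, 21, 23), so 14 of 24 match: 14/24 = 58.33%.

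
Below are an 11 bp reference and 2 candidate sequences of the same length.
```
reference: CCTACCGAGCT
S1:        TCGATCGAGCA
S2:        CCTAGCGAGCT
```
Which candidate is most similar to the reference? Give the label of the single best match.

S2

S1 differs at 4 sites; S2 differs at 1 site. The closest is S2.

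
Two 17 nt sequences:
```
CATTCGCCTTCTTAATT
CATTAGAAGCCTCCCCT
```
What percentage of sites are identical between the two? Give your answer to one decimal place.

47.1%

Mismatches at positions 5, 7, 8, 9, 10, 13, 14, 15, 16 (1-based): 9 of 17.
Identical positions: 8/17 = 47.06% → 47.1%.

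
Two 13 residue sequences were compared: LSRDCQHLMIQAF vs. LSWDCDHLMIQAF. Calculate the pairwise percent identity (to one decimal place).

84.6%

2 positions differ (3, 6), so 11 of 13 match: 11/13 = 84.62%.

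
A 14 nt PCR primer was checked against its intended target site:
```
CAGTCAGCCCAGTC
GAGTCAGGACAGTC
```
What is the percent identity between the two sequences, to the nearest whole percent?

3 positions differ (1, 8, 9), so 11 of 14 match: 11/14 = 78.57%.

79%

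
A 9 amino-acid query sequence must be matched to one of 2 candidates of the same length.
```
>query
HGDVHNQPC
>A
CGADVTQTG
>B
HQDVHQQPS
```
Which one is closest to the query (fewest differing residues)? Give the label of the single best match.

B

A differs at 7 residues; B differs at 3 residues. The closest is B.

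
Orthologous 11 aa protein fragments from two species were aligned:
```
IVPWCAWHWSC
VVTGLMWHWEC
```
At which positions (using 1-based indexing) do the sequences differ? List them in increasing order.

Differences at position 1 (I→V), position 3 (P→T), position 4 (W→G), position 5 (C→L), position 6 (A→M), position 10 (S→E).

1, 3, 4, 5, 6, 10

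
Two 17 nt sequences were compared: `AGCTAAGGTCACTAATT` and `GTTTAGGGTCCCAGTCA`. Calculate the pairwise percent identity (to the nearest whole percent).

Mismatches at positions 1, 2, 3, 6, 11, 13, 14, 15, 16, 17 (1-based): 10 of 17.
Identical positions: 7/17 = 41.18% → 41%.

41%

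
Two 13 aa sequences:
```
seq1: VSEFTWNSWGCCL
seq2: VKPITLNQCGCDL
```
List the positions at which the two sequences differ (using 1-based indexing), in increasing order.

Differences at position 2 (S→K), position 3 (E→P), position 4 (F→I), position 6 (W→L), position 8 (S→Q), position 9 (W→C), position 12 (C→D).

2, 3, 4, 6, 8, 9, 12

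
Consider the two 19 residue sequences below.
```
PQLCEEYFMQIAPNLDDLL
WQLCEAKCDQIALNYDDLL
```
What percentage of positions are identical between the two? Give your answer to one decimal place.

63.2%

7 positions differ (1, 6, 7, 8, 9, 13, 15), so 12 of 19 match: 12/19 = 63.16%.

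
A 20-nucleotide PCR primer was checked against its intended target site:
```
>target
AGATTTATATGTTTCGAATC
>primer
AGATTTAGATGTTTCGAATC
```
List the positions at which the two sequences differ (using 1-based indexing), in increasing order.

8

Scanning 1-based: 8: T/G.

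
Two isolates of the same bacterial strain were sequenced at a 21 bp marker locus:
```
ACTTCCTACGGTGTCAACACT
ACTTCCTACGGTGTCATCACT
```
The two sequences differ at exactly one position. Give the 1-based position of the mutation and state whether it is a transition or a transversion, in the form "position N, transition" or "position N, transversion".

Position 17 changes A→T. A is a purine and T is a pyrimidine, so this is a transversion.

position 17, transversion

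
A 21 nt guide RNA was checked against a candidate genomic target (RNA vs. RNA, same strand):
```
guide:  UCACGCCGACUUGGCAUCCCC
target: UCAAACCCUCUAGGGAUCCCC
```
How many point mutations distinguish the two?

6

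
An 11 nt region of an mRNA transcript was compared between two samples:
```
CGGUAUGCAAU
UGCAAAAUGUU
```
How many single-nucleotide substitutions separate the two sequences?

8

The sequences differ at positions 1, 3, 4, 6, 7, 8, 9, 10 (1-based) — 8 in total.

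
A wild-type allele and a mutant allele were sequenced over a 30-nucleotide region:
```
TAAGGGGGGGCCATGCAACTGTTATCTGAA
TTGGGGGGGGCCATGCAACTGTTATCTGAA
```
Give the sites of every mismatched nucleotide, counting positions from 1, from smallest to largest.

2, 3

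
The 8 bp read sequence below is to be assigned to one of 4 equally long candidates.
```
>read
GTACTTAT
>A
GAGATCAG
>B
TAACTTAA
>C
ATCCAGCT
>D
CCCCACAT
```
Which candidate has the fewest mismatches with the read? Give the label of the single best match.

B

Hamming distances to read — A: 5; B: 3; C: 5; D: 5.
Smallest is B with 3 mismatches.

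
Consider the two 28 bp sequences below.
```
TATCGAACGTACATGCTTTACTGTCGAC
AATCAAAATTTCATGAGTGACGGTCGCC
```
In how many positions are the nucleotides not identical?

10

The sequences differ at positions 1, 5, 8, 9, 11, 16, 17, 19, 22, 27 (1-based) — 10 in total.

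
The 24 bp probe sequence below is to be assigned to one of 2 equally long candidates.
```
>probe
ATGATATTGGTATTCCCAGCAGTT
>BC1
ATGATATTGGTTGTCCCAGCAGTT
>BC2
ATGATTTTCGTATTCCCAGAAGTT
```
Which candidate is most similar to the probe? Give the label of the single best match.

Hamming distances to probe — BC1: 2; BC2: 3.
Smallest is BC1 with 2 mismatches.

BC1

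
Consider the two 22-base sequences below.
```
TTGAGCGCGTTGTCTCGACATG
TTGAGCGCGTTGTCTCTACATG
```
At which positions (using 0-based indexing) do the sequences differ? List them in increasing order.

16

Differences at position 16 (G→T).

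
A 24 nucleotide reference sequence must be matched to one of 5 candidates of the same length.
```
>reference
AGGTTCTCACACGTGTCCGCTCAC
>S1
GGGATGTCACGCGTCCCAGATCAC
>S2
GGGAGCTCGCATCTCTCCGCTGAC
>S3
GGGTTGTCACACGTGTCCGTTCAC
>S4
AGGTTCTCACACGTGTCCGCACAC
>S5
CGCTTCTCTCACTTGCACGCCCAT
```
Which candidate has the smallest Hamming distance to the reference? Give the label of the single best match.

S4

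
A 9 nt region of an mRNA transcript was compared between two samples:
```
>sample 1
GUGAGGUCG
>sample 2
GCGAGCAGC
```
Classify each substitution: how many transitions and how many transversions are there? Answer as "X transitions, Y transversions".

1 transition, 4 transversions

Transitions (purine↔purine or pyrimidine↔pyrimidine): 2 U→C.
Transversions (purine↔pyrimidine): 6 G→C, 7 U→A, 8 C→G, 9 G→C.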